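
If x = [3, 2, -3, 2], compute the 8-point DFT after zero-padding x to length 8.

Original 4-point DFT: [4, 6, -4, 6]
Zero-padded 8-point DFT provides frequency interpolation.

DFT_8([x, 0, ...]) = [4, 3.0000+0.1716i, 6, 3.0000-5.8284i, -4, 3.0000+5.8284i, 6, 3.0000-0.1716i]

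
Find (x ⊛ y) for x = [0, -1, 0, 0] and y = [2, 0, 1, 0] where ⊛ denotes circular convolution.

(x ⊛ y)[n] = Σ(m=0 to 3) x[m] · y[(n-m) mod 4]

Computing each output sample:
(x ⊛ y)[0] = 0
(x ⊛ y)[1] = -2
(x ⊛ y)[2] = 0
(x ⊛ y)[3] = -1

x ⊛ y = [0, -2, 0, -1]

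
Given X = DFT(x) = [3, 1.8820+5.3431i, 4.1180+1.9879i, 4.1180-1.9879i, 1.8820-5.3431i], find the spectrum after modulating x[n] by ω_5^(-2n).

Modulation property: DFT(ω_5^(-2n)·x[n]) = X[(k-2) mod 5], so circularly shift X by 2 positions.

X[k-2] = [4.1180-1.9879i, 1.8820-5.3431i, 3, 1.8820+5.3431i, 4.1180+1.9879i]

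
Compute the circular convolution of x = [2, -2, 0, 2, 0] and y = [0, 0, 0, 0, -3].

(x ⊛ y)[n] = Σ(m=0 to 4) x[m] · y[(n-m) mod 5]

Computing each output sample:
(x ⊛ y)[0] = 6
(x ⊛ y)[1] = 0
(x ⊛ y)[2] = -6
(x ⊛ y)[3] = 0
(x ⊛ y)[4] = -6

x ⊛ y = [6, 0, -6, 0, -6]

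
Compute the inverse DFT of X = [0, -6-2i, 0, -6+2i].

x[n] = (1/4) Σ(k=0 to 3) X[k] · e^(2πikn/4)

Computing each x[n]:
x[0] = -3
x[1] = 1
x[2] = 3
x[3] = -1

x = [-3, 1, 3, -1]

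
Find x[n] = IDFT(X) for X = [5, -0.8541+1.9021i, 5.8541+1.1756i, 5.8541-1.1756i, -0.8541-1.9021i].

x[n] = (1/5) Σ(k=0 to 4) X[k] · e^(2πikn/5)

Computing each x[n]:
x[0] = 3
x[1] = -2
x[2] = 2
x[3] = 2
x[4] = 0

x = [3, -2, 2, 2, 0]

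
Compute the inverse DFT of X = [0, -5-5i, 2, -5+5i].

x[n] = (1/4) Σ(k=0 to 3) X[k] · e^(2πikn/4)

Computing each x[n]:
x[0] = -2
x[1] = 2
x[2] = 3
x[3] = -3

x = [-2, 2, 3, -3]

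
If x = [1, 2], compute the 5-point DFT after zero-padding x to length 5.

Original 2-point DFT: [3, -1]
Zero-padded 5-point DFT provides frequency interpolation.

DFT_5([x, 0, ...]) = [3, 1.6180-1.9021i, -0.6180-1.1756i, -0.6180+1.1756i, 1.6180+1.9021i]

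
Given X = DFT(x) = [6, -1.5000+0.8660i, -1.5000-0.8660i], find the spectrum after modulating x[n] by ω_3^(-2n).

Modulation property: DFT(ω_3^(-2n)·x[n]) = X[(k-2) mod 3], so circularly shift X by 2 positions.

X[k-2] = [-1.5000+0.8660i, -1.5000-0.8660i, 6]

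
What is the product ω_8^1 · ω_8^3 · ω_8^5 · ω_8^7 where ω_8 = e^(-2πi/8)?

The primitive 8th roots of unity are ω_8^k for k coprime to 8: k ∈ {1, 3, 5, 7}
Their product equals the constant term of the cyclotomic polynomial Φ_8(x) up to sign.
For n ≥ 3, the product of all primitive nth roots of unity is 1. (For n=1 it is 1; for n=2 it is -1.)

1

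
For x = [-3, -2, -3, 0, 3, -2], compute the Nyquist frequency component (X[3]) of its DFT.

X[3] = Σ(n=0 to 5) x[n] · ω_6^(3n) where ω_6 = e^(-2πi/6)
= (-3)·ω_6^0 + (-2)·ω_6^3 + (-3)·ω_6^6 + (0)·ω_6^9 + (3)·ω_6^12 + (-2)·ω_6^15

X[3] = 1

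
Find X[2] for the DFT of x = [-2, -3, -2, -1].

X[2] = Σ(n=0 to 3) x[n] · ω_4^(2n) where ω_4 = e^(-2πi/4)
= (-2)·ω_4^0 + (-3)·ω_4^2 + (-2)·ω_4^4 + (-1)·ω_4^6

X[2] = 0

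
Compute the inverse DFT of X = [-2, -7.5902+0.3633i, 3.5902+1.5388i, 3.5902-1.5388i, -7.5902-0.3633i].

x[n] = (1/5) Σ(k=0 to 4) X[k] · e^(2πikn/5)

Computing each x[n]:
x[0] = -2
x[1] = -3
x[2] = 3
x[3] = 2
x[4] = -2

x = [-2, -3, 3, 2, -2]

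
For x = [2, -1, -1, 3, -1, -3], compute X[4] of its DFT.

X[4] = Σ(n=0 to 5) x[n] · ω_6^(4n) where ω_6 = e^(-2πi/6)
= (2)·ω_6^0 + (-1)·ω_6^4 + (-1)·ω_6^8 + (3)·ω_6^12 + (-1)·ω_6^16 + (-3)·ω_6^20

X[4] = 8.0000+1.7321i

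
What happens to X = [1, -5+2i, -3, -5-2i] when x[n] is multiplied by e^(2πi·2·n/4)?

Modulation property: DFT(ω_4^(-2n)·x[n]) = X[(k-2) mod 4], so circularly shift X by 2 positions.

X[k-2] = [-3, -5-2i, 1, -5+2i]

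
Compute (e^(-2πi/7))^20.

Since ω_7^7 = 1, powers reduce modulo 7.
20 mod 7 = 6
So ω_7^20 = ω_7^6 = e^(-2πi·6/7)

ω_7^20 = ω_7^6 = 0.6235+0.7818i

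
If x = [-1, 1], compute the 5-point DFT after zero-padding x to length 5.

Original 2-point DFT: [0, -2]
Zero-padded 5-point DFT provides frequency interpolation.

DFT_5([x, 0, ...]) = [0, -0.6910-0.9511i, -1.8090-0.5878i, -1.8090+0.5878i, -0.6910+0.9511i]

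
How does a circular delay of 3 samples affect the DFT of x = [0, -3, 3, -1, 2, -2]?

Time shift by 3: X_shifted[k] = ω_6^(3k) · X[k]
Shifted x = [-1, 2, -2, 0, -3, 3]

DFT(x[n-3]) = [-1, 4, -1.0000+1.7321i, -11, -1.0000-1.7321i, 4]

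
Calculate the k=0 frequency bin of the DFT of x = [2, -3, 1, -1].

X[0] = Σ(n=0 to 3) x[n] · ω_4^0 = Σ x[n]
= (2) + (-3) + (1) + (-1)

X[0] = -1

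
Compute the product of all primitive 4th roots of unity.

The primitive 4th roots of unity are ω_4^k for k coprime to 4: k ∈ {1, 3}
Their product equals the constant term of the cyclotomic polynomial Φ_4(x) up to sign.
For n ≥ 3, the product of all primitive nth roots of unity is 1. (For n=1 it is 1; for n=2 it is -1.)

1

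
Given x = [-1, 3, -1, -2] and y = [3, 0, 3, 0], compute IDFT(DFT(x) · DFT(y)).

(x ⊛ y)[n] = Σ(m=0 to 3) x[m] · y[(n-m) mod 4]

Computing each output sample:
(x ⊛ y)[0] = -6
(x ⊛ y)[1] = 3
(x ⊛ y)[2] = -6
(x ⊛ y)[3] = 3

x ⊛ y = [-6, 3, -6, 3]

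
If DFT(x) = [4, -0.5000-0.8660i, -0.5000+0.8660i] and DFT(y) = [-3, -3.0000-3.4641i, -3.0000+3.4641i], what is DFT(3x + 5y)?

By linearity: DFT(3x + 5y) = 3·DFT(x) + 5·DFT(y)
= 3·[4, -0.5000-0.8660i, -0.5000+0.8660i] + 5·[-3, -3.0000-3.4641i, -3.0000+3.4641i]

Computing element-wise:
Z[0] = 3·(4) + 5·(-3) = -3
Z[1] = 3·(-0.5000-0.8660i) + 5·(-3.0000-3.4641i) = -16.5000-19.9185i
Z[2] = 3·(-0.5000+0.8660i) + 5·(-3.0000+3.4641i) = -16.5000+19.9185i

DFT(3x + 5y) = 3·X + 5·Y = [-3, -16.5000-19.9185i, -16.5000+19.9185i]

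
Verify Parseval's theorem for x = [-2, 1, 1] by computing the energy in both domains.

Time domain:
Σ|x[n]|² = |-2|² + |1|² + |1|² = 6.0000

Frequency domain:
(1/3)Σ|X[k]|² = (1/3)(|0|² + |-3|² + |-3|²) = (1/3)·18.0000 = 6.0000

Both sides agree, confirming Parseval's theorem.

Σ|x[n]|² = (1/N)Σ|X[k]|² = 6.0000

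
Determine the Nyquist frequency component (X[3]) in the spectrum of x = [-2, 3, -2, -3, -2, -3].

X[3] = Σ(n=0 to 5) x[n] · ω_6^(3n) where ω_6 = e^(-2πi/6)
= (-2)·ω_6^0 + (3)·ω_6^3 + (-2)·ω_6^6 + (-3)·ω_6^9 + (-2)·ω_6^12 + (-3)·ω_6^15

X[3] = -3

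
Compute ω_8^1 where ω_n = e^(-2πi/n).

ω_8^1 = e^(-2πi·1/8)
= cos(-2π·1/8) + i·sin(-2π·1/8)
= cos(-2π/8) + i·sin(-2π/8)

ω_8^1 = cos(-2π/8) + i·sin(-2π/8) = 0.7071-0.7071i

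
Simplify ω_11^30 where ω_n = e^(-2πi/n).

Since ω_11^11 = 1, powers reduce modulo 11.
30 mod 11 = 8
So ω_11^30 = ω_11^8 = e^(-2πi·8/11)

ω_11^30 = ω_11^8 = -0.1423+0.9898i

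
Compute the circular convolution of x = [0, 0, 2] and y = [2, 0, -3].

(x ⊛ y)[n] = Σ(m=0 to 2) x[m] · y[(n-m) mod 3]

Computing each output sample:
(x ⊛ y)[0] = 0
(x ⊛ y)[1] = -6
(x ⊛ y)[2] = 4

x ⊛ y = [0, -6, 4]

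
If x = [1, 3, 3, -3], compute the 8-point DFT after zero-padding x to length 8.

Original 4-point DFT: [4, -2-6i, 4, -2+6i]
Zero-padded 8-point DFT provides frequency interpolation.

DFT_8([x, 0, ...]) = [4, 5.2426-3.0000i, -2-6i, -3.2426+3.0000i, 4, -3.2426-3.0000i, -2+6i, 5.2426+3.0000i]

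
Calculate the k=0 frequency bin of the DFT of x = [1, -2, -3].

X[0] = Σ(n=0 to 2) x[n] · ω_3^0 = Σ x[n]
= (1) + (-2) + (-3)

X[0] = -4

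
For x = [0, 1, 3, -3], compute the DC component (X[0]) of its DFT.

X[0] = Σ(n=0 to 3) x[n] · ω_4^0 = Σ x[n]
= (0) + (1) + (3) + (-3)

X[0] = 1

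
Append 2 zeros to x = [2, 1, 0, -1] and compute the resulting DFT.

Original 4-point DFT: [2, 2-2i, 2, 2+2i]
Zero-padded 6-point DFT provides frequency interpolation.

DFT_6([x, 0, ...]) = [2, 3.5000-0.8660i, 0.5000-0.8660i, 2, 0.5000+0.8660i, 3.5000+0.8660i]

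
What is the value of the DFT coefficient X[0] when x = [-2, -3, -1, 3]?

X[0] = Σ(n=0 to 3) x[n] · ω_4^0 = Σ x[n]
= (-2) + (-3) + (-1) + (3)

X[0] = -3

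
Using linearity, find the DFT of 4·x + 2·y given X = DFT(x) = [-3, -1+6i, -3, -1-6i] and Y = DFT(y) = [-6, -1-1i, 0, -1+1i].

By linearity: DFT(4x + 2y) = 4·DFT(x) + 2·DFT(y)
= 4·[-3, -1+6i, -3, -1-6i] + 2·[-6, -1-1i, 0, -1+1i]

Computing element-wise:
Z[0] = 4·(-3) + 2·(-6) = -24
Z[1] = 4·(-1+6i) + 2·(-1-1i) = -6+22i
Z[2] = 4·(-3) + 2·(0) = -12
Z[3] = 4·(-1-6i) + 2·(-1+1i) = -6-22i

DFT(4x + 2y) = 4·X + 2·Y = [-24, -6+22i, -12, -6-22i]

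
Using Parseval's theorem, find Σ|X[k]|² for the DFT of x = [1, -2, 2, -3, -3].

Parseval: Σ|x[n]|² = (1/N)Σ|X[k]|², so Σ|X[k]|² = N·Σ|x[n]|² = 5·27.0000

Σ|X[k]|² = N·Σ|x[n]|² = 5·27.0000 = 135.0000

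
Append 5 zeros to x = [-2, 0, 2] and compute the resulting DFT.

Original 3-point DFT: [0, -3.0000+1.7321i, -3.0000-1.7321i]
Zero-padded 8-point DFT provides frequency interpolation.

DFT_8([x, 0, ...]) = [0, -2-2i, -4, -2+2i, 0, -2-2i, -4, -2+2i]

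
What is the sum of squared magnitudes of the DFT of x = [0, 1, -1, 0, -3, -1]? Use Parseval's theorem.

Parseval: Σ|x[n]|² = (1/N)Σ|X[k]|², so Σ|X[k]|² = N·Σ|x[n]|² = 6·12.0000

Σ|X[k]|² = N·Σ|x[n]|² = 6·12.0000 = 72.0000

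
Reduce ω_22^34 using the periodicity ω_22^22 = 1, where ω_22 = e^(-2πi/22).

Since ω_22^22 = 1, powers reduce modulo 22.
34 mod 22 = 12
So ω_22^34 = ω_22^12 = e^(-2πi·12/22)

ω_22^34 = ω_22^12 = -0.9595+0.2817i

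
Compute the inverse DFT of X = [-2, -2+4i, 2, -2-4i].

x[n] = (1/4) Σ(k=0 to 3) X[k] · e^(2πikn/4)

Computing each x[n]:
x[0] = -1
x[1] = -3
x[2] = 1
x[3] = 1

x = [-1, -3, 1, 1]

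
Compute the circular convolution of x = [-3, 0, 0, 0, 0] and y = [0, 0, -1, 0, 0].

(x ⊛ y)[n] = Σ(m=0 to 4) x[m] · y[(n-m) mod 5]

Computing each output sample:
(x ⊛ y)[0] = 0
(x ⊛ y)[1] = 0
(x ⊛ y)[2] = 3
(x ⊛ y)[3] = 0
(x ⊛ y)[4] = 0

x ⊛ y = [0, 0, 3, 0, 0]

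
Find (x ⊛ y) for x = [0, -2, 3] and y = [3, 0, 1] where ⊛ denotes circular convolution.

(x ⊛ y)[n] = Σ(m=0 to 2) x[m] · y[(n-m) mod 3]

Computing each output sample:
(x ⊛ y)[0] = -2
(x ⊛ y)[1] = -3
(x ⊛ y)[2] = 9

x ⊛ y = [-2, -3, 9]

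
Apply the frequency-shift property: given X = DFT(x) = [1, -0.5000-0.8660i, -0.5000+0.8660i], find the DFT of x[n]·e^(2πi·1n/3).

Modulation property: DFT(ω_3^(-1n)·x[n]) = X[(k-1) mod 3], so circularly shift X by 1 positions.

X[k-1] = [-0.5000+0.8660i, 1, -0.5000-0.8660i]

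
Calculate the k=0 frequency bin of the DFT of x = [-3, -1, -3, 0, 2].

X[0] = Σ(n=0 to 4) x[n] · ω_5^0 = Σ x[n]
= (-3) + (-1) + (-3) + (0) + (2)

X[0] = -5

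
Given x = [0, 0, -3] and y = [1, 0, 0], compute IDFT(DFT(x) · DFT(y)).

(x ⊛ y)[n] = Σ(m=0 to 2) x[m] · y[(n-m) mod 3]

Computing each output sample:
(x ⊛ y)[0] = 0
(x ⊛ y)[1] = 0
(x ⊛ y)[2] = -3

x ⊛ y = [0, 0, -3]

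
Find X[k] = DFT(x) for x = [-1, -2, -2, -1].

X[k] = Σ(n=0 to 3) x[n] · ω_4^(nk)
where ω_4 = e^(-2πi/4)

Computing each X[k]:
X[0] = -6
X[1] = 1+1i
X[2] = 0
X[3] = 1-1i

X = [-6, 1+1i, 0, 1-1i]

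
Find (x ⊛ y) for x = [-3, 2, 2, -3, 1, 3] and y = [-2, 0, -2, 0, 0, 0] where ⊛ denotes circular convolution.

(x ⊛ y)[n] = Σ(m=0 to 5) x[m] · y[(n-m) mod 6]

Computing each output sample:
(x ⊛ y)[0] = 4
(x ⊛ y)[1] = -10
(x ⊛ y)[2] = 2
(x ⊛ y)[3] = 2
(x ⊛ y)[4] = -6
(x ⊛ y)[5] = 0

x ⊛ y = [4, -10, 2, 2, -6, 0]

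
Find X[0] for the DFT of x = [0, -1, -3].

X[0] = Σ(n=0 to 2) x[n] · ω_3^0 = Σ x[n]
= (0) + (-1) + (-3)

X[0] = -4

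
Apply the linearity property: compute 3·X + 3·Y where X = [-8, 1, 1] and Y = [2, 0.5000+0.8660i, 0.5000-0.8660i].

By linearity: DFT(3x + 3y) = 3·DFT(x) + 3·DFT(y)
= 3·[-8, 1, 1] + 3·[2, 0.5000+0.8660i, 0.5000-0.8660i]

Computing element-wise:
Z[0] = 3·(-8) + 3·(2) = -18
Z[1] = 3·(1) + 3·(0.5000+0.8660i) = 4.5000+2.5980i
Z[2] = 3·(1) + 3·(0.5000-0.8660i) = 4.5000-2.5980i

DFT(3x + 3y) = 3·X + 3·Y = [-18, 4.5000+2.5980i, 4.5000-2.5980i]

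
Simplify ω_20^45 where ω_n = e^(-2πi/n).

Since ω_20^20 = 1, powers reduce modulo 20.
45 mod 20 = 5
So ω_20^45 = ω_20^5 = e^(-2πi·5/20)

ω_20^45 = ω_20^5 = -1i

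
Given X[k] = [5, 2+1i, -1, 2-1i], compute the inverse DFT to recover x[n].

x[n] = (1/4) Σ(k=0 to 3) X[k] · e^(2πikn/4)

Computing each x[n]:
x[0] = 2
x[1] = 1
x[2] = 0
x[3] = 2

x = [2, 1, 0, 2]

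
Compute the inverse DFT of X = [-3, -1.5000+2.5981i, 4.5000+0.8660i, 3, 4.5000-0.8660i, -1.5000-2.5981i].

x[n] = (1/6) Σ(k=0 to 5) X[k] · e^(2πikn/6)

Computing each x[n]:
x[0] = 1
x[1] = -3
x[2] = -1
x[3] = 1
x[4] = 0
x[5] = -1

x = [1, -3, -1, 1, 0, -1]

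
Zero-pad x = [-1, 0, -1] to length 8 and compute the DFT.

Original 3-point DFT: [-2, -0.5000-0.8660i, -0.5000+0.8660i]
Zero-padded 8-point DFT provides frequency interpolation.

DFT_8([x, 0, ...]) = [-2, -1+1i, 0, -1-1i, -2, -1+1i, 0, -1-1i]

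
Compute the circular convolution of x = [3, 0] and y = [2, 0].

(x ⊛ y)[n] = Σ(m=0 to 1) x[m] · y[(n-m) mod 2]

Computing each output sample:
(x ⊛ y)[0] = 6
(x ⊛ y)[1] = 0

x ⊛ y = [6, 0]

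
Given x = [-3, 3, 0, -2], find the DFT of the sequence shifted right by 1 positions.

Time shift by 1: X_shifted[k] = ω_4^(1k) · X[k]
Shifted x = [-2, -3, 3, 0]

DFT(x[n-1]) = [-2, -5+3i, 4, -5-3i]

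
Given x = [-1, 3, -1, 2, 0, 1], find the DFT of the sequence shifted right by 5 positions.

Time shift by 5: X_shifted[k] = ω_6^(5k) · X[k]
Shifted x = [3, -1, 2, 0, 1, -1]

DFT(x[n-5]) = [4, 0.5000-0.8660i, 2.5000+0.8660i, 8, 2.5000-0.8660i, 0.5000+0.8660i]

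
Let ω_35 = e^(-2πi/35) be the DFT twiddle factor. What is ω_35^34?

ω_35^34 = e^(-2πi·34/35)
= cos(-2π·34/35) + i·sin(-2π·34/35)
= cos(-68π/35) + i·sin(-68π/35)

ω_35^34 = cos(-68π/35) + i·sin(-68π/35) = 0.9839+0.1786i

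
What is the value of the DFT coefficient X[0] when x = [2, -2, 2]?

X[0] = Σ(n=0 to 2) x[n] · ω_3^0 = Σ x[n]
= (2) + (-2) + (2)

X[0] = 2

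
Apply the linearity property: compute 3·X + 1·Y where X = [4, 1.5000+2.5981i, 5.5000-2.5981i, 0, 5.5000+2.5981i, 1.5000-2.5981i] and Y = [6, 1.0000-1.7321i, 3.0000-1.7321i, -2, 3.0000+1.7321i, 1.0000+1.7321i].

By linearity: DFT(3x + 1y) = 3·DFT(x) + 1·DFT(y)
= 3·[4, 1.5000+2.5981i, 5.5000-2.5981i, 0, 5.5000+2.5981i, 1.5000-2.5981i] + 1·[6, 1.0000-1.7321i, 3.0000-1.7321i, -2, 3.0000+1.7321i, 1.0000+1.7321i]

Computing element-wise:
Z[0] = 3·(4) + 1·(6) = 18
Z[1] = 3·(1.5000+2.5981i) + 1·(1.0000-1.7321i) = 5.5000+6.0622i
Z[2] = 3·(5.5000-2.5981i) + 1·(3.0000-1.7321i) = 19.5000-9.5264i
Z[3] = 3·(0) + 1·(-2) = -2
Z[4] = 3·(5.5000+2.5981i) + 1·(3.0000+1.7321i) = 19.5000+9.5264i
Z[5] = 3·(1.5000-2.5981i) + 1·(1.0000+1.7321i) = 5.5000-6.0622i

DFT(3x + 1y) = 3·X + 1·Y = [18, 5.5000+6.0622i, 19.5000-9.5264i, -2, 19.5000+9.5264i, 5.5000-6.0622i]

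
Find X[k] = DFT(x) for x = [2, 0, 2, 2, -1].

X[k] = Σ(n=0 to 4) x[n] · ω_5^(nk)
where ω_5 = e^(-2πi/5)

Computing each X[k]:
X[0] = 5
X[1] = -1.5451-0.9511i
X[2] = 4.0451-0.5878i
X[3] = 4.0451+0.5878i
X[4] = -1.5451+0.9511i

X = [5, -1.5451-0.9511i, 4.0451-0.5878i, 4.0451+0.5878i, -1.5451+0.9511i]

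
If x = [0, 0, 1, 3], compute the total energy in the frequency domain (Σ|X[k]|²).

Parseval: Σ|x[n]|² = (1/N)Σ|X[k]|², so Σ|X[k]|² = N·Σ|x[n]|² = 4·10.0000

Σ|X[k]|² = N·Σ|x[n]|² = 4·10.0000 = 40.0000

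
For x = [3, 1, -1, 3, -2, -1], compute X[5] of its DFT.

X[5] = Σ(n=0 to 5) x[n] · ω_6^(5n) where ω_6 = e^(-2πi/6)
= (3)·ω_6^0 + (1)·ω_6^5 + (-1)·ω_6^10 + (3)·ω_6^15 + (-2)·ω_6^20 + (-1)·ω_6^25

X[5] = 1.5000+2.5981i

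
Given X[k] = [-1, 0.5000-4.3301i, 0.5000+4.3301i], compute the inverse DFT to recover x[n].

x[n] = (1/3) Σ(k=0 to 2) X[k] · e^(2πikn/3)

Computing each x[n]:
x[0] = 0
x[1] = 2
x[2] = -3

x = [0, 2, -3]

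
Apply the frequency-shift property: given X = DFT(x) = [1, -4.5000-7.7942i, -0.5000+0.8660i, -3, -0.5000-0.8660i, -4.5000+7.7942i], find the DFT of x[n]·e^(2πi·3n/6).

Modulation property: DFT(ω_6^(-3n)·x[n]) = X[(k-3) mod 6], so circularly shift X by 3 positions.

X[k-3] = [-3, -0.5000-0.8660i, -4.5000+7.7942i, 1, -4.5000-7.7942i, -0.5000+0.8660i]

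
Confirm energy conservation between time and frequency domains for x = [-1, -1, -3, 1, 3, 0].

Time domain:
Σ|x[n]|² = |-1|² + |-1|² + |-3|² + |1|² + |3|² + |0|² = 21.0000

Frequency domain:
(1/6)Σ|X[k]|² = (1/6)(|-1|² + |-2.5000+6.0622i|² + |0.5000-4.3301i|² + |-1|² + |0.5000+4.3301i|² + |-2.5000-6.0622i|²) = (1/6)·126.0000 = 21.0000

Both sides agree, confirming Parseval's theorem.

Σ|x[n]|² = (1/N)Σ|X[k]|² = 21.0000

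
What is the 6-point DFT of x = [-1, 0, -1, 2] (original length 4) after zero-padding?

Original 4-point DFT: [0, 2i, -4, -2i]
Zero-padded 6-point DFT provides frequency interpolation.

DFT_6([x, 0, ...]) = [0, -2.5000+0.8660i, 1.5000-0.8660i, -4, 1.5000+0.8660i, -2.5000-0.8660i]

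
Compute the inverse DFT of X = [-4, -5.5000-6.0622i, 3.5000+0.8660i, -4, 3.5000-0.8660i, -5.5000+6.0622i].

x[n] = (1/6) Σ(k=0 to 5) X[k] · e^(2πikn/6)

Computing each x[n]:
x[0] = -2
x[1] = 0
x[2] = 1
x[3] = 3
x[4] = -3
x[5] = -3

x = [-2, 0, 1, 3, -3, -3]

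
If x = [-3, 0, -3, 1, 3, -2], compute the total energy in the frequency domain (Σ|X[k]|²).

Parseval: Σ|x[n]|² = (1/N)Σ|X[k]|², so Σ|X[k]|² = N·Σ|x[n]|² = 6·32.0000

Σ|X[k]|² = N·Σ|x[n]|² = 6·32.0000 = 192.0000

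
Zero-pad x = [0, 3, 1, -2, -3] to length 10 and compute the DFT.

Original 5-point DFT: [-1, 0.8090-7.4697i, -0.3090-0.6735i, -0.3090+0.6735i, 0.8090+7.4697i]
Zero-padded 10-point DFT provides frequency interpolation.

DFT_10([x, 0, ...]) = [-1, 5.7812+0.9511i, 0.8090-7.4697i, -4.2812-0.5878i, -0.3090-0.6735i, -3, -0.3090+0.6735i, -4.2812+0.5878i, 0.8090+7.4697i, 5.7812-0.9511i]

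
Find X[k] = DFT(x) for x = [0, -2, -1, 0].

X[k] = Σ(n=0 to 3) x[n] · ω_4^(nk)
where ω_4 = e^(-2πi/4)

Computing each X[k]:
X[0] = -3
X[1] = 1+2i
X[2] = 1
X[3] = 1-2i

X = [-3, 1+2i, 1, 1-2i]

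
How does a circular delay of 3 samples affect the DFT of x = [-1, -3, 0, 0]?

Time shift by 3: X_shifted[k] = ω_4^(3k) · X[k]
Shifted x = [-3, 0, 0, -1]

DFT(x[n-3]) = [-4, -3-1i, -2, -3+1i]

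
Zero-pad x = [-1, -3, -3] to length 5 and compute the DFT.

Original 3-point DFT: [-7, 2, 2]
Zero-padded 5-point DFT provides frequency interpolation.

DFT_5([x, 0, ...]) = [-7, 0.5000+4.6165i, 0.5000-1.0898i, 0.5000+1.0898i, 0.5000-4.6165i]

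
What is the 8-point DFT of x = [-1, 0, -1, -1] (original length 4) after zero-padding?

Original 4-point DFT: [-3, -1i, -1, 1i]
Zero-padded 8-point DFT provides frequency interpolation.

DFT_8([x, 0, ...]) = [-3, -0.2929+1.7071i, -1i, -1.7071-0.2929i, -1, -1.7071+0.2929i, 1i, -0.2929-1.7071i]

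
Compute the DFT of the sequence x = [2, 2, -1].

X[k] = Σ(n=0 to 2) x[n] · ω_3^(nk)
where ω_3 = e^(-2πi/3)

Computing each X[k]:
X[0] = 3
X[1] = 1.5000-2.5981i
X[2] = 1.5000+2.5981i

X = [3, 1.5000-2.5981i, 1.5000+2.5981i]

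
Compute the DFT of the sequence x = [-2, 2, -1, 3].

X[k] = Σ(n=0 to 3) x[n] · ω_4^(nk)
where ω_4 = e^(-2πi/4)

Computing each X[k]:
X[0] = 2
X[1] = -1+1i
X[2] = -8
X[3] = -1-1i

X = [2, -1+1i, -8, -1-1i]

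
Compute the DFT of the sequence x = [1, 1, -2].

X[k] = Σ(n=0 to 2) x[n] · ω_3^(nk)
where ω_3 = e^(-2πi/3)

Computing each X[k]:
X[0] = 0
X[1] = 1.5000-2.5981i
X[2] = 1.5000+2.5981i

X = [0, 1.5000-2.5981i, 1.5000+2.5981i]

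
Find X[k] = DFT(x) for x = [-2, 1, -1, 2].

X[k] = Σ(n=0 to 3) x[n] · ω_4^(nk)
where ω_4 = e^(-2πi/4)

Computing each X[k]:
X[0] = 0
X[1] = -1+1i
X[2] = -6
X[3] = -1-1i

X = [0, -1+1i, -6, -1-1i]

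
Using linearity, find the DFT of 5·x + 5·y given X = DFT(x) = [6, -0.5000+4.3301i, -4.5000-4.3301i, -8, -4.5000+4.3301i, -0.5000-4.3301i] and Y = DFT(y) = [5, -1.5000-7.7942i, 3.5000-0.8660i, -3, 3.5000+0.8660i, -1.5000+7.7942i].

By linearity: DFT(5x + 5y) = 5·DFT(x) + 5·DFT(y)
= 5·[6, -0.5000+4.3301i, -4.5000-4.3301i, -8, -4.5000+4.3301i, -0.5000-4.3301i] + 5·[5, -1.5000-7.7942i, 3.5000-0.8660i, -3, 3.5000+0.8660i, -1.5000+7.7942i]

Computing element-wise:
Z[0] = 5·(6) + 5·(5) = 55
Z[1] = 5·(-0.5000+4.3301i) + 5·(-1.5000-7.7942i) = -10.0000-17.3205i
Z[2] = 5·(-4.5000-4.3301i) + 5·(3.5000-0.8660i) = -5.0000-25.9805i
Z[3] = 5·(-8) + 5·(-3) = -55
Z[4] = 5·(-4.5000+4.3301i) + 5·(3.5000+0.8660i) = -5.0000+25.9805i
Z[5] = 5·(-0.5000-4.3301i) + 5·(-1.5000+7.7942i) = -10.0000+17.3205i

DFT(5x + 5y) = 5·X + 5·Y = [55, -10.0000-17.3205i, -5.0000-25.9805i, -55, -5.0000+25.9805i, -10.0000+17.3205i]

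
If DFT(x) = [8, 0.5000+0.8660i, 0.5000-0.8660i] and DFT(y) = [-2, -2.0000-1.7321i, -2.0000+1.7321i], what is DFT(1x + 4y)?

By linearity: DFT(1x + 4y) = 1·DFT(x) + 4·DFT(y)
= 1·[8, 0.5000+0.8660i, 0.5000-0.8660i] + 4·[-2, -2.0000-1.7321i, -2.0000+1.7321i]

Computing element-wise:
Z[0] = 1·(8) + 4·(-2) = 0
Z[1] = 1·(0.5000+0.8660i) + 4·(-2.0000-1.7321i) = -7.5000-6.0624i
Z[2] = 1·(0.5000-0.8660i) + 4·(-2.0000+1.7321i) = -7.5000+6.0624i

DFT(1x + 4y) = 1·X + 4·Y = [0, -7.5000-6.0624i, -7.5000+6.0624i]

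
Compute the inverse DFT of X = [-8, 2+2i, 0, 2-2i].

x[n] = (1/4) Σ(k=0 to 3) X[k] · e^(2πikn/4)

Computing each x[n]:
x[0] = -1
x[1] = -3
x[2] = -3
x[3] = -1

x = [-1, -3, -3, -1]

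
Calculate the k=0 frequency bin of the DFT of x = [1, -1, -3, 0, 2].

X[0] = Σ(n=0 to 4) x[n] · ω_5^0 = Σ x[n]
= (1) + (-1) + (-3) + (0) + (2)

X[0] = -1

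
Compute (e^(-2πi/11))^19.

Since ω_11^11 = 1, powers reduce modulo 11.
19 mod 11 = 8
So ω_11^19 = ω_11^8 = e^(-2πi·8/11)

ω_11^19 = ω_11^8 = -0.1423+0.9898i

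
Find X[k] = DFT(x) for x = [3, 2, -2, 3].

X[k] = Σ(n=0 to 3) x[n] · ω_4^(nk)
where ω_4 = e^(-2πi/4)

Computing each X[k]:
X[0] = 6
X[1] = 5+1i
X[2] = -4
X[3] = 5-1i

X = [6, 5+1i, -4, 5-1i]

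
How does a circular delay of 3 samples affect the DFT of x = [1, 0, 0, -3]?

Time shift by 3: X_shifted[k] = ω_4^(3k) · X[k]
Shifted x = [0, 0, -3, 1]

DFT(x[n-3]) = [-2, 3+1i, -4, 3-1i]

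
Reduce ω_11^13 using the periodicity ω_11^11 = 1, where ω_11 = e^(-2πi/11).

Since ω_11^11 = 1, powers reduce modulo 11.
13 mod 11 = 2
So ω_11^13 = ω_11^2 = e^(-2πi·2/11)

ω_11^13 = ω_11^2 = 0.4154-0.9096i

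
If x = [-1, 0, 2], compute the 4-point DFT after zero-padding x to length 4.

Original 3-point DFT: [1, -2.0000+1.7321i, -2.0000-1.7321i]
Zero-padded 4-point DFT provides frequency interpolation.

DFT_4([x, 0, ...]) = [1, -3, 1, -3]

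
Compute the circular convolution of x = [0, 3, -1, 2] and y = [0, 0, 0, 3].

(x ⊛ y)[n] = Σ(m=0 to 3) x[m] · y[(n-m) mod 4]

Computing each output sample:
(x ⊛ y)[0] = 9
(x ⊛ y)[1] = -3
(x ⊛ y)[2] = 6
(x ⊛ y)[3] = 0

x ⊛ y = [9, -3, 6, 0]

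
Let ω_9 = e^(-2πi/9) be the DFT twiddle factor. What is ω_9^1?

ω_9^1 = e^(-2πi·1/9)
= cos(-2π·1/9) + i·sin(-2π·1/9)
= cos(-2π/9) + i·sin(-2π/9)

ω_9^1 = cos(-2π/9) + i·sin(-2π/9) = 0.7660-0.6428i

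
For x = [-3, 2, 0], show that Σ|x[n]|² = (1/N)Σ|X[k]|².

Time domain:
Σ|x[n]|² = |-3|² + |2|² + |0|² = 13.0000

Frequency domain:
(1/3)Σ|X[k]|² = (1/3)(|-1|² + |-4.0000-1.7321i|² + |-4.0000+1.7321i|²) = (1/3)·39.0000 = 13.0000

Both sides agree, confirming Parseval's theorem.

Σ|x[n]|² = (1/N)Σ|X[k]|² = 13.0000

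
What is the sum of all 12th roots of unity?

Sum of all nth roots of unity equals 0 for n > 1 (geometric series with r ≠ 1).

0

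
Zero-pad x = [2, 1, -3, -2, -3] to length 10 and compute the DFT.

Original 5-point DFT: [-5, 5.4271-3.2164i, 2.0729-3.3022i, 2.0729+3.3022i, 5.4271+3.2164i]
Zero-padded 10-point DFT provides frequency interpolation.

DFT_10([x, 0, ...]) = [-5, 4.9271+5.9309i, 5.4271-3.2164i, 1.5729-1.0368i, 2.0729-3.3022i, -3, 2.0729+3.3022i, 1.5729+1.0368i, 5.4271+3.2164i, 4.9271-5.9309i]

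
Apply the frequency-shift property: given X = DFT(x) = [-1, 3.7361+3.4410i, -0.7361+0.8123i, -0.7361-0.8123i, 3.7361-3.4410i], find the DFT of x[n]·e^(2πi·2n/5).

Modulation property: DFT(ω_5^(-2n)·x[n]) = X[(k-2) mod 5], so circularly shift X by 2 positions.

X[k-2] = [-0.7361-0.8123i, 3.7361-3.4410i, -1, 3.7361+3.4410i, -0.7361+0.8123i]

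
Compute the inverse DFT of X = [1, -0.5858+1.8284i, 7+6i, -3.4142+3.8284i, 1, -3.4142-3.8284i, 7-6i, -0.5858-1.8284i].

x[n] = (1/8) Σ(k=0 to 7) X[k] · e^(2πikn/8)

Computing each x[n]:
x[0] = 1
x[1] = -2
x[2] = -1
x[3] = 0
x[4] = 3
x[5] = -1
x[6] = -2
x[7] = 3

x = [1, -2, -1, 0, 3, -1, -2, 3]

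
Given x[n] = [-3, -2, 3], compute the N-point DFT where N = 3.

X[k] = Σ(n=0 to 2) x[n] · ω_3^(nk)
where ω_3 = e^(-2πi/3)

Computing each X[k]:
X[0] = -2
X[1] = -3.5000+4.3301i
X[2] = -3.5000-4.3301i

X = [-2, -3.5000+4.3301i, -3.5000-4.3301i]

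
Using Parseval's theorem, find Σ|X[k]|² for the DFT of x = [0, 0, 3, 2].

Parseval: Σ|x[n]|² = (1/N)Σ|X[k]|², so Σ|X[k]|² = N·Σ|x[n]|² = 4·13.0000

Σ|X[k]|² = N·Σ|x[n]|² = 4·13.0000 = 52.0000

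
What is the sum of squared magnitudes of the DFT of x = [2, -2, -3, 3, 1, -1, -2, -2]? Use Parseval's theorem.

Parseval: Σ|x[n]|² = (1/N)Σ|X[k]|², so Σ|X[k]|² = N·Σ|x[n]|² = 8·36.0000

Σ|X[k]|² = N·Σ|x[n]|² = 8·36.0000 = 288.0000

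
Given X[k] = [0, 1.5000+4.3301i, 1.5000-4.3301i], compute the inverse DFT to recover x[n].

x[n] = (1/3) Σ(k=0 to 2) X[k] · e^(2πikn/3)

Computing each x[n]:
x[0] = 1
x[1] = -3
x[2] = 2

x = [1, -3, 2]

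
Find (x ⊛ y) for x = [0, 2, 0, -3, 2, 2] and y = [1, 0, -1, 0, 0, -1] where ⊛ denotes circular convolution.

(x ⊛ y)[n] = Σ(m=0 to 5) x[m] · y[(n-m) mod 6]

Computing each output sample:
(x ⊛ y)[0] = -4
(x ⊛ y)[1] = 0
(x ⊛ y)[2] = 3
(x ⊛ y)[3] = -7
(x ⊛ y)[4] = 0
(x ⊛ y)[5] = 5

x ⊛ y = [-4, 0, 3, -7, 0, 5]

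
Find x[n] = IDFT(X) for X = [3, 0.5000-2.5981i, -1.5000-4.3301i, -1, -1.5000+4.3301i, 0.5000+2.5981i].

x[n] = (1/6) Σ(k=0 to 5) X[k] · e^(2πikn/6)

Computing each x[n]:
x[0] = 0
x[1] = 3
x[2] = 0
x[3] = 0
x[4] = 1
x[5] = -1

x = [0, 3, 0, 0, 1, -1]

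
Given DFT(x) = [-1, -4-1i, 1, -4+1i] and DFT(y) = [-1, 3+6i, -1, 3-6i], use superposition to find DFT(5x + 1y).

By linearity: DFT(5x + 1y) = 5·DFT(x) + 1·DFT(y)
= 5·[-1, -4-1i, 1, -4+1i] + 1·[-1, 3+6i, -1, 3-6i]

Computing element-wise:
Z[0] = 5·(-1) + 1·(-1) = -6
Z[1] = 5·(-4-1i) + 1·(3+6i) = -17+1i
Z[2] = 5·(1) + 1·(-1) = 4
Z[3] = 5·(-4+1i) + 1·(3-6i) = -17-1i

DFT(5x + 1y) = 5·X + 1·Y = [-6, -17+1i, 4, -17-1i]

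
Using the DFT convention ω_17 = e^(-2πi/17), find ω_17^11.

ω_17^11 = e^(-2πi·11/17)
= cos(-2π·11/17) + i·sin(-2π·11/17)
= cos(-22π/17) + i·sin(-22π/17)

ω_17^11 = cos(-22π/17) + i·sin(-22π/17) = -0.6026+0.7980i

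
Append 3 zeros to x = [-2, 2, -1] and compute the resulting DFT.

Original 3-point DFT: [-1, -2.5000-2.5981i, -2.5000+2.5981i]
Zero-padded 6-point DFT provides frequency interpolation.

DFT_6([x, 0, ...]) = [-1, -0.5000-0.8660i, -2.5000-2.5981i, -5, -2.5000+2.5981i, -0.5000+0.8660i]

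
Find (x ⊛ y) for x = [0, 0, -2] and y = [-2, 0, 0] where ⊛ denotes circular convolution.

(x ⊛ y)[n] = Σ(m=0 to 2) x[m] · y[(n-m) mod 3]

Computing each output sample:
(x ⊛ y)[0] = 0
(x ⊛ y)[1] = 0
(x ⊛ y)[2] = 4

x ⊛ y = [0, 0, 4]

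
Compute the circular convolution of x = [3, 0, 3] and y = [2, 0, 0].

(x ⊛ y)[n] = Σ(m=0 to 2) x[m] · y[(n-m) mod 3]

Computing each output sample:
(x ⊛ y)[0] = 6
(x ⊛ y)[1] = 0
(x ⊛ y)[2] = 6

x ⊛ y = [6, 0, 6]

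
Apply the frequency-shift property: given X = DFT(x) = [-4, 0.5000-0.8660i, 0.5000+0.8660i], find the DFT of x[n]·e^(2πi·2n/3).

Modulation property: DFT(ω_3^(-2n)·x[n]) = X[(k-2) mod 3], so circularly shift X by 2 positions.

X[k-2] = [0.5000-0.8660i, 0.5000+0.8660i, -4]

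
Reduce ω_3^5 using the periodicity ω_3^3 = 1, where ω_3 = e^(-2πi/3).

Since ω_3^3 = 1, powers reduce modulo 3.
5 mod 3 = 2
So ω_3^5 = ω_3^2 = e^(-2πi·2/3)

ω_3^5 = ω_3^2 = -0.5000+0.8660i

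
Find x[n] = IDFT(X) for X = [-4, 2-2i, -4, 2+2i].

x[n] = (1/4) Σ(k=0 to 3) X[k] · e^(2πikn/4)

Computing each x[n]:
x[0] = -1
x[1] = 1
x[2] = -3
x[3] = -1

x = [-1, 1, -3, -1]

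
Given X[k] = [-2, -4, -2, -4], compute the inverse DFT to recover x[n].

x[n] = (1/4) Σ(k=0 to 3) X[k] · e^(2πikn/4)

Computing each x[n]:
x[0] = -3
x[1] = 0
x[2] = 1
x[3] = 0

x = [-3, 0, 1, 0]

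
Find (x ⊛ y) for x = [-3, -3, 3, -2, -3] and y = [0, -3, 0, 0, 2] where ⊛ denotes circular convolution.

(x ⊛ y)[n] = Σ(m=0 to 4) x[m] · y[(n-m) mod 5]

Computing each output sample:
(x ⊛ y)[0] = 3
(x ⊛ y)[1] = 15
(x ⊛ y)[2] = 5
(x ⊛ y)[3] = -15
(x ⊛ y)[4] = 0

x ⊛ y = [3, 15, 5, -15, 0]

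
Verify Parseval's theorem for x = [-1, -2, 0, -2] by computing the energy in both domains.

Time domain:
Σ|x[n]|² = |-1|² + |-2|² + |0|² + |-2|² = 9.0000

Frequency domain:
(1/4)Σ|X[k]|² = (1/4)(|-5|² + |-1|² + |3|² + |-1|²) = (1/4)·36.0000 = 9.0000

Both sides agree, confirming Parseval's theorem.

Σ|x[n]|² = (1/N)Σ|X[k]|² = 9.0000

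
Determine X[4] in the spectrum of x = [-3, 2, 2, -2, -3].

X[4] = Σ(n=0 to 4) x[n] · ω_5^(4n) where ω_5 = e^(-2πi/5)
= (-3)·ω_5^0 + (2)·ω_5^4 + (2)·ω_5^8 + (-2)·ω_5^12 + (-3)·ω_5^16

X[4] = -3.3090+7.1064i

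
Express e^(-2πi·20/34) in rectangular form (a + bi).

ω_34^20 = e^(-2πi·20/34)
= cos(-2π·20/34) + i·sin(-2π·20/34)
= cos(-40π/34) + i·sin(-40π/34)

ω_34^20 = cos(-40π/34) + i·sin(-40π/34) = -0.8502+0.5264i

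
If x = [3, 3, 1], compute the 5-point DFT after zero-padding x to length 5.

Original 3-point DFT: [7, 1.0000-1.7321i, 1.0000+1.7321i]
Zero-padded 5-point DFT provides frequency interpolation.

DFT_5([x, 0, ...]) = [7, 3.1180-3.4410i, 0.8820-0.8123i, 0.8820+0.8123i, 3.1180+3.4410i]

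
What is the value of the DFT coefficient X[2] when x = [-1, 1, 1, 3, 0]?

X[2] = Σ(n=0 to 4) x[n] · ω_5^(2n) where ω_5 = e^(-2πi/5)
= (-1)·ω_5^0 + (1)·ω_5^2 + (1)·ω_5^4 + (3)·ω_5^6 + (0)·ω_5^8

X[2] = -0.5729-2.4899i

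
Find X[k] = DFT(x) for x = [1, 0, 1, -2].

X[k] = Σ(n=0 to 3) x[n] · ω_4^(nk)
where ω_4 = e^(-2πi/4)

Computing each X[k]:
X[0] = 0
X[1] = -2i
X[2] = 4
X[3] = 2i

X = [0, -2i, 4, 2i]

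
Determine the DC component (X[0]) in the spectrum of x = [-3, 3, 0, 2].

X[0] = Σ(n=0 to 3) x[n] · ω_4^0 = Σ x[n]
= (-3) + (3) + (0) + (2)

X[0] = 2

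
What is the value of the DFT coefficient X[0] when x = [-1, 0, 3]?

X[0] = Σ(n=0 to 2) x[n] · ω_3^0 = Σ x[n]
= (-1) + (0) + (3)

X[0] = 2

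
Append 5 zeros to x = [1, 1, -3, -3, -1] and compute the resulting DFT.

Original 5-point DFT: [-5, 5.8541-1.9021i, -0.8541-1.1756i, -0.8541+1.1756i, 5.8541+1.9021i]
Zero-padded 10-point DFT provides frequency interpolation.

DFT_10([x, 0, ...]) = [-5, 2.6180+5.7063i, 5.8541-1.9021i, 0.3820-3.5267i, -0.8541-1.1756i, -1, -0.8541+1.1756i, 0.3820+3.5267i, 5.8541+1.9021i, 2.6180-5.7063i]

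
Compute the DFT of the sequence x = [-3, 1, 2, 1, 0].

X[k] = Σ(n=0 to 4) x[n] · ω_5^(nk)
where ω_5 = e^(-2πi/5)

Computing each X[k]:
X[0] = 1
X[1] = -5.1180-1.5388i
X[2] = -2.8820+0.3633i
X[3] = -2.8820-0.3633i
X[4] = -5.1180+1.5388i

X = [1, -5.1180-1.5388i, -2.8820+0.3633i, -2.8820-0.3633i, -5.1180+1.5388i]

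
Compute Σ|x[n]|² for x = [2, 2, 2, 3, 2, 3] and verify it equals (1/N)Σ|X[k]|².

Time domain:
Σ|x[n]|² = |2|² + |2|² + |2|² + |3|² + |2|² + |3|² = 34.0000

Frequency domain:
(1/6)Σ|X[k]|² = (1/6)(|14|² + |-0.5000+0.8660i|² + |0.5000+0.8660i|² + |-2|² + |0.5000-0.8660i|² + |-0.5000-0.8660i|²) = (1/6)·204.0000 = 34.0000

Both sides agree, confirming Parseval's theorem.

Σ|x[n]|² = (1/N)Σ|X[k]|² = 34.0000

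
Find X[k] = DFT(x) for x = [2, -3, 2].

X[k] = Σ(n=0 to 2) x[n] · ω_3^(nk)
where ω_3 = e^(-2πi/3)

Computing each X[k]:
X[0] = 1
X[1] = 2.5000+4.3301i
X[2] = 2.5000-4.3301i

X = [1, 2.5000+4.3301i, 2.5000-4.3301i]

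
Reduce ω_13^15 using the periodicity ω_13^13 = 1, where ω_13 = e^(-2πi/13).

Since ω_13^13 = 1, powers reduce modulo 13.
15 mod 13 = 2
So ω_13^15 = ω_13^2 = e^(-2πi·2/13)

ω_13^15 = ω_13^2 = 0.5681-0.8230i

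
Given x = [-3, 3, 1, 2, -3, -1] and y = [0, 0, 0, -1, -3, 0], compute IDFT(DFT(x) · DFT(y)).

(x ⊛ y)[n] = Σ(m=0 to 5) x[m] · y[(n-m) mod 6]

Computing each output sample:
(x ⊛ y)[0] = -5
(x ⊛ y)[1] = -3
(x ⊛ y)[2] = 10
(x ⊛ y)[3] = 6
(x ⊛ y)[4] = 6
(x ⊛ y)[5] = -10

x ⊛ y = [-5, -3, 10, 6, 6, -10]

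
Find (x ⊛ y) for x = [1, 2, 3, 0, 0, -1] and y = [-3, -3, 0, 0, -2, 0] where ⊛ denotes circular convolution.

(x ⊛ y)[n] = Σ(m=0 to 5) x[m] · y[(n-m) mod 6]

Computing each output sample:
(x ⊛ y)[0] = -6
(x ⊛ y)[1] = -9
(x ⊛ y)[2] = -15
(x ⊛ y)[3] = -7
(x ⊛ y)[4] = -2
(x ⊛ y)[5] = -1

x ⊛ y = [-6, -9, -15, -7, -2, -1]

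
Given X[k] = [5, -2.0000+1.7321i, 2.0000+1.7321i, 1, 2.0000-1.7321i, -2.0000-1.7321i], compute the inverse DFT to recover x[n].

x[n] = (1/6) Σ(k=0 to 5) X[k] · e^(2πikn/6)

Computing each x[n]:
x[0] = 1
x[1] = -1
x[2] = 1
x[3] = 2
x[4] = 1
x[5] = 1

x = [1, -1, 1, 2, 1, 1]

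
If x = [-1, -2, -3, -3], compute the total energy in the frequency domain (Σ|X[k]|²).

Parseval: Σ|x[n]|² = (1/N)Σ|X[k]|², so Σ|X[k]|² = N·Σ|x[n]|² = 4·23.0000

Σ|X[k]|² = N·Σ|x[n]|² = 4·23.0000 = 92.0000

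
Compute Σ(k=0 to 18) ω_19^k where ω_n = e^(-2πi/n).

Sum of all nth roots of unity equals 0 for n > 1 (geometric series with r ≠ 1).

0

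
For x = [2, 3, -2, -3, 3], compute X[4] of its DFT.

X[4] = Σ(n=0 to 4) x[n] · ω_5^(4n) where ω_5 = e^(-2πi/5)
= (2)·ω_5^0 + (3)·ω_5^4 + (-2)·ω_5^8 + (-3)·ω_5^12 + (3)·ω_5^16

X[4] = 7.8992+0.5878i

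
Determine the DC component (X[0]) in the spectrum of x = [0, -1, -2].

X[0] = Σ(n=0 to 2) x[n] · ω_3^0 = Σ x[n]
= (0) + (-1) + (-2)

X[0] = -3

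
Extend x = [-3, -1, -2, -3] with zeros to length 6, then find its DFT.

Original 4-point DFT: [-9, -1-2i, -1, -1+2i]
Zero-padded 6-point DFT provides frequency interpolation.

DFT_6([x, 0, ...]) = [-9, 0.5000+2.5981i, -4.5000-0.8660i, -1, -4.5000+0.8660i, 0.5000-2.5981i]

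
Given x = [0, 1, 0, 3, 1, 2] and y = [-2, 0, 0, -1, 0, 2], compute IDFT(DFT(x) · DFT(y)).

(x ⊛ y)[n] = Σ(m=0 to 5) x[m] · y[(n-m) mod 6]

Computing each output sample:
(x ⊛ y)[0] = -1
(x ⊛ y)[1] = -3
(x ⊛ y)[2] = 4
(x ⊛ y)[3] = -4
(x ⊛ y)[4] = 1
(x ⊛ y)[5] = -4

x ⊛ y = [-1, -3, 4, -4, 1, -4]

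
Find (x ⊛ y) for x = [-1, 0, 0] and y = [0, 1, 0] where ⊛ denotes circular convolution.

(x ⊛ y)[n] = Σ(m=0 to 2) x[m] · y[(n-m) mod 3]

Computing each output sample:
(x ⊛ y)[0] = 0
(x ⊛ y)[1] = -1
(x ⊛ y)[2] = 0

x ⊛ y = [0, -1, 0]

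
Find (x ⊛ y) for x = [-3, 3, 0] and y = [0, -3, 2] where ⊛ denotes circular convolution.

(x ⊛ y)[n] = Σ(m=0 to 2) x[m] · y[(n-m) mod 3]

Computing each output sample:
(x ⊛ y)[0] = 6
(x ⊛ y)[1] = 9
(x ⊛ y)[2] = -15

x ⊛ y = [6, 9, -15]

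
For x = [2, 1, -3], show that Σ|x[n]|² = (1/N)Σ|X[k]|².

Time domain:
Σ|x[n]|² = |2|² + |1|² + |-3|² = 14.0000

Frequency domain:
(1/3)Σ|X[k]|² = (1/3)(|0|² + |3.0000-3.4641i|² + |3.0000+3.4641i|²) = (1/3)·42.0000 = 14.0000

Both sides agree, confirming Parseval's theorem.

Σ|x[n]|² = (1/N)Σ|X[k]|² = 14.0000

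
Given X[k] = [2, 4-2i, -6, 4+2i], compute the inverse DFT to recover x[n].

x[n] = (1/4) Σ(k=0 to 3) X[k] · e^(2πikn/4)

Computing each x[n]:
x[0] = 1
x[1] = 3
x[2] = -3
x[3] = 1

x = [1, 3, -3, 1]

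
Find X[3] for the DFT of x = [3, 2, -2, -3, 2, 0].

X[3] = Σ(n=0 to 5) x[n] · ω_6^(3n) where ω_6 = e^(-2πi/6)
= (3)·ω_6^0 + (2)·ω_6^3 + (-2)·ω_6^6 + (-3)·ω_6^9 + (2)·ω_6^12 + (0)·ω_6^15

X[3] = 4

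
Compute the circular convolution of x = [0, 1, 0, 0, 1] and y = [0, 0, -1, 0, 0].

(x ⊛ y)[n] = Σ(m=0 to 4) x[m] · y[(n-m) mod 5]

Computing each output sample:
(x ⊛ y)[0] = 0
(x ⊛ y)[1] = -1
(x ⊛ y)[2] = 0
(x ⊛ y)[3] = -1
(x ⊛ y)[4] = 0

x ⊛ y = [0, -1, 0, -1, 0]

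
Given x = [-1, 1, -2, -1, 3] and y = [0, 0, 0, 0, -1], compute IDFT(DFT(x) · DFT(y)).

(x ⊛ y)[n] = Σ(m=0 to 4) x[m] · y[(n-m) mod 5]

Computing each output sample:
(x ⊛ y)[0] = -1
(x ⊛ y)[1] = 2
(x ⊛ y)[2] = 1
(x ⊛ y)[3] = -3
(x ⊛ y)[4] = 1

x ⊛ y = [-1, 2, 1, -3, 1]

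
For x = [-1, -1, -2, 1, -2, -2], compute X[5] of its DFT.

X[5] = Σ(n=0 to 5) x[n] · ω_6^(5n) where ω_6 = e^(-2πi/6)
= (-1)·ω_6^0 + (-1)·ω_6^5 + (-2)·ω_6^10 + (1)·ω_6^15 + (-2)·ω_6^20 + (-2)·ω_6^25

X[5] = -1.5000+0.8660i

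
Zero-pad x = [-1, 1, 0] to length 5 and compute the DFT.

Original 3-point DFT: [0, -1.5000-0.8660i, -1.5000+0.8660i]
Zero-padded 5-point DFT provides frequency interpolation.

DFT_5([x, 0, ...]) = [0, -0.6910-0.9511i, -1.8090-0.5878i, -1.8090+0.5878i, -0.6910+0.9511i]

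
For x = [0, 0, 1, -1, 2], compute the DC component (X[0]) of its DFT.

X[0] = Σ(n=0 to 4) x[n] · ω_5^0 = Σ x[n]
= (0) + (0) + (1) + (-1) + (2)

X[0] = 2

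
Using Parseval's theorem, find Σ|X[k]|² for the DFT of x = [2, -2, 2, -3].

Parseval: Σ|x[n]|² = (1/N)Σ|X[k]|², so Σ|X[k]|² = N·Σ|x[n]|² = 4·21.0000

Σ|X[k]|² = N·Σ|x[n]|² = 4·21.0000 = 84.0000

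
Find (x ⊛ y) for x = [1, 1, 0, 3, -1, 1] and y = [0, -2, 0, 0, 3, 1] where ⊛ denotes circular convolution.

(x ⊛ y)[n] = Σ(m=0 to 5) x[m] · y[(n-m) mod 6]

Computing each output sample:
(x ⊛ y)[0] = -1
(x ⊛ y)[1] = 7
(x ⊛ y)[2] = -2
(x ⊛ y)[3] = 2
(x ⊛ y)[4] = -2
(x ⊛ y)[5] = 6

x ⊛ y = [-1, 7, -2, 2, -2, 6]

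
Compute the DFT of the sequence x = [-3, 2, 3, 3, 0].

X[k] = Σ(n=0 to 4) x[n] · ω_5^(nk)
where ω_5 = e^(-2πi/5)

Computing each X[k]:
X[0] = 5
X[1] = -7.2361-1.9021i
X[2] = -2.7639-1.1756i
X[3] = -2.7639+1.1756i
X[4] = -7.2361+1.9021i

X = [5, -7.2361-1.9021i, -2.7639-1.1756i, -2.7639+1.1756i, -7.2361+1.9021i]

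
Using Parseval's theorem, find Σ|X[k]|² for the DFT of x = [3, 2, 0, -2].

Parseval: Σ|x[n]|² = (1/N)Σ|X[k]|², so Σ|X[k]|² = N·Σ|x[n]|² = 4·17.0000

Σ|X[k]|² = N·Σ|x[n]|² = 4·17.0000 = 68.0000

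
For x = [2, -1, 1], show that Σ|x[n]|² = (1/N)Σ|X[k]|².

Time domain:
Σ|x[n]|² = |2|² + |-1|² + |1|² = 6.0000

Frequency domain:
(1/3)Σ|X[k]|² = (1/3)(|2|² + |2.0000+1.7321i|² + |2.0000-1.7321i|²) = (1/3)·18.0000 = 6.0000

Both sides agree, confirming Parseval's theorem.

Σ|x[n]|² = (1/N)Σ|X[k]|² = 6.0000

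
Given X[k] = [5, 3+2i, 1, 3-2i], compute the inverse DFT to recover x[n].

x[n] = (1/4) Σ(k=0 to 3) X[k] · e^(2πikn/4)

Computing each x[n]:
x[0] = 3
x[1] = 0
x[2] = 0
x[3] = 2

x = [3, 0, 0, 2]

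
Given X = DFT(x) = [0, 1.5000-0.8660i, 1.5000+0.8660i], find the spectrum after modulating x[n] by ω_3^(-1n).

Modulation property: DFT(ω_3^(-1n)·x[n]) = X[(k-1) mod 3], so circularly shift X by 1 positions.

X[k-1] = [1.5000+0.8660i, 0, 1.5000-0.8660i]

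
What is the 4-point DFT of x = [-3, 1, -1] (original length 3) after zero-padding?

Original 3-point DFT: [-3, -3.0000-1.7321i, -3.0000+1.7321i]
Zero-padded 4-point DFT provides frequency interpolation.

DFT_4([x, 0, ...]) = [-3, -2-1i, -5, -2+1i]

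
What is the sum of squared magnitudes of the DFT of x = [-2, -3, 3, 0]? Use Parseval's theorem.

Parseval: Σ|x[n]|² = (1/N)Σ|X[k]|², so Σ|X[k]|² = N·Σ|x[n]|² = 4·22.0000

Σ|X[k]|² = N·Σ|x[n]|² = 4·22.0000 = 88.0000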